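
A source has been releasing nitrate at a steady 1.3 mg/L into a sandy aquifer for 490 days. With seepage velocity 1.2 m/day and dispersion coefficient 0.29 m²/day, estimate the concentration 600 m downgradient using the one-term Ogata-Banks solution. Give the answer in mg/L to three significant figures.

For a continuous step input, C/C₀ ≈ ½·erfc((x−vt)/(2√(Dt))).
vt = 1.2 × 490 = 588 m and 2√(Dt) = 2√(0.29 × 490) = 23.84 m.
Argument (x−vt)/(2√(Dt)) = (600 − 588)/23.84 = 0.5034; ½·erfc(0.5034) = 0.2383.
C = 1.3 × 0.2383 = 0.310 mg/L.

0.310 mg/L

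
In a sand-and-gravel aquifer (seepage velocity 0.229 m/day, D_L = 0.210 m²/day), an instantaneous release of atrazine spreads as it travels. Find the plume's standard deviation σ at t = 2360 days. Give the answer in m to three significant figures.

Dispersive spreading gives a Gaussian with σ² = 2Dt; advection only shifts the center.
σ = √(2 × 0.210 × 2360) = 31.5 m.

31.5 m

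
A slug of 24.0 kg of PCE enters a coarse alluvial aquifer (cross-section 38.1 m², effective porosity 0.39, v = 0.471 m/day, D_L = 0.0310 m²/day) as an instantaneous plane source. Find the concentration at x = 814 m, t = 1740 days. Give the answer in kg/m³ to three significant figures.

For an instantaneous plane source, C(x,t) = M/(n_e·A·√(4πDt)) · exp(−(x−vt)²/(4Dt)), with n_e·A the pore (flow) area.
Plume center vt = 0.471 × 1740 = 819.54 m, so the well at 814 m is 5.54 m upgradient of the peak.
√(4πDt) = 26.04 m, giving peak height M/(n_e·A·√(4πDt)) = 24.0/(0.39 × 38.1 × 26.04) = 0.06203 kg/m³.
(x−vt)²/(4Dt) = (-5.54)²/(4 × 0.0310 × 1740) = 0.1422; exp(−0.1422) = 0.8674.
C = 0.06203 × 0.8674 = 0.0538 kg/m³.

0.0538 kg/m³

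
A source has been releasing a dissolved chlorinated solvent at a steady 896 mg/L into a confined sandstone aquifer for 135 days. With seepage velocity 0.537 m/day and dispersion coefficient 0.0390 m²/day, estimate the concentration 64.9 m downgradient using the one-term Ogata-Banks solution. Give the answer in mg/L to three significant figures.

887 mg/L

For a continuous step input, C/C₀ ≈ ½·erfc((x−vt)/(2√(Dt))).
vt = 0.537 × 135 = 72.495 m and 2√(Dt) = 2√(0.0390 × 135) = 4.589 m.
Argument (x−vt)/(2√(Dt)) = (64.9 − 72.495)/4.589 = -1.655; ½·erfc(-1.655) = 0.9904.
C = 896 × 0.9904 = 887 mg/L.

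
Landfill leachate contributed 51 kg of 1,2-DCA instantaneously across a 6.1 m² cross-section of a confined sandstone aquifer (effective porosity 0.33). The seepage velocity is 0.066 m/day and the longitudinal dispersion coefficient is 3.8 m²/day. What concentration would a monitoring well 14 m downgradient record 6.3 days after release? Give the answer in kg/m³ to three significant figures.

For an instantaneous plane source, C(x,t) = M/(n_e·A·√(4πDt)) · exp(−(x−vt)²/(4Dt)), with n_e·A the pore (flow) area.
Plume center vt = 0.066 × 6.3 = 0.4158 m, so the well at 14 m is 13.5842 m downgradient of the peak.
√(4πDt) = 17.34 m, giving peak height M/(n_e·A·√(4πDt)) = 51/(0.33 × 6.1 × 17.34) = 1.461 kg/m³.
(x−vt)²/(4Dt) = (13.5842)²/(4 × 3.8 × 6.3) = 1.927; exp(−1.927) = 0.1456.
C = 1.461 × 0.1456 = 0.213 kg/m³.

0.213 kg/m³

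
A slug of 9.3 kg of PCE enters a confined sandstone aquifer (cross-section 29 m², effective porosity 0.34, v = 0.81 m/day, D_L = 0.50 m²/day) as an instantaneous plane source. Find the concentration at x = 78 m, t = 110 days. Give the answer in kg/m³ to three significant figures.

0.0205 kg/m³

For an instantaneous plane source, C(x,t) = M/(n_e·A·√(4πDt)) · exp(−(x−vt)²/(4Dt)), with n_e·A the pore (flow) area.
Plume center vt = 0.81 × 110 = 89.1 m, so the well at 78 m is 11.1 m upgradient of the peak.
√(4πDt) = 26.29 m, giving peak height M/(n_e·A·√(4πDt)) = 9.3/(0.34 × 29 × 26.29) = 0.03588 kg/m³.
(x−vt)²/(4Dt) = (-11.1)²/(4 × 0.50 × 110) = 0.5600; exp(−0.5600) = 0.5712.
C = 0.03588 × 0.5712 = 0.0205 kg/m³.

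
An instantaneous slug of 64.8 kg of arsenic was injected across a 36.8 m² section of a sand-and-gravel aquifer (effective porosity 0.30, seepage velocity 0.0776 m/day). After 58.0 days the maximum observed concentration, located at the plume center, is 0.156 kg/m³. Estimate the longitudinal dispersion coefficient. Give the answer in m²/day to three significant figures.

At the plume center C_max = M/(n_e·A·√(4πDt)), so D = M²/(4πt·(n_e·A·C_max)²).
n_e·A·C_max = 0.30 × 36.8 × 0.156 = 1.722 kg/m.
D = 64.8²/(4π × 58.0 × 1.722²) = 1.94 m²/day.

1.94 m²/day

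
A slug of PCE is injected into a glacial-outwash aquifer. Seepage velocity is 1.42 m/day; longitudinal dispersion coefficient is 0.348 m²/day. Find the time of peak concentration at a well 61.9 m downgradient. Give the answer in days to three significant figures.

43.4 days

For the 1D instantaneous-source solution, setting ∂C/∂t = 0 at fixed x gives v²t² + 2Dt − x² = 0, so t = (√(D² + v²x²) − D)/v².
√(D² + v²x²) = √(0.348² + 1.42² × 61.9²) = 87.90; v² = 2.0164.
t = (87.90 − 0.348)/2.0164 = 43.4 days (vs. the pure-advection estimate x/v = 43.6 d).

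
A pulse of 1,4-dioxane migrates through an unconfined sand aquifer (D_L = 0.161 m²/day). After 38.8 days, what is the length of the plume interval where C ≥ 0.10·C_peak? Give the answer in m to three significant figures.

15.2 m

The plume is Gaussian with σ = √(2Dt) = √(2 × 0.161 × 38.8) = 3.535 m.
C/C_peak = exp(−Δx²/(2σ²)) = 0.10 ⇒ Δx = σ·√(−2 ln 0.10) = 3.535 × 2.146 = 7.586 m.
Width = 2Δx = 15.2 m.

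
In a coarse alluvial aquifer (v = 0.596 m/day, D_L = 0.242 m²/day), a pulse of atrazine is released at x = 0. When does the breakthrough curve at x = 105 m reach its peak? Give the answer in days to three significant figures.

For the 1D instantaneous-source solution, setting ∂C/∂t = 0 at fixed x gives v²t² + 2Dt − x² = 0, so t = (√(D² + v²x²) − D)/v².
√(D² + v²x²) = √(0.242² + 0.596² × 105²) = 62.58; v² = 0.355216.
t = (62.58 − 0.242)/0.355216 = 175 days (vs. the pure-advection estimate x/v = 176 d).

175 days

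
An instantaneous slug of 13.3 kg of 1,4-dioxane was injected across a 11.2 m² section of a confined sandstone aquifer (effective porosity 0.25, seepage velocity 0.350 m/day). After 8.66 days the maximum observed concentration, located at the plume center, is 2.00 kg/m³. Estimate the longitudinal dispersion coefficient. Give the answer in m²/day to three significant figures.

At the plume center C_max = M/(n_e·A·√(4πDt)), so D = M²/(4πt·(n_e·A·C_max)²).
n_e·A·C_max = 0.25 × 11.2 × 2.00 = 5.600 kg/m.
D = 13.3²/(4π × 8.66 × 5.600²) = 0.0518 m²/day.

0.0518 m²/day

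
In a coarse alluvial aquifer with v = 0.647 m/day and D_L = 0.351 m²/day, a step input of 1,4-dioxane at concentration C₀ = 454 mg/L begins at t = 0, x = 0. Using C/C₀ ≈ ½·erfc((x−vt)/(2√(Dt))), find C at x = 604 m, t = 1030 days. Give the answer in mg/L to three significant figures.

For a continuous step input, C/C₀ ≈ ½·erfc((x−vt)/(2√(Dt))).
vt = 0.647 × 1030 = 666.41 m and 2√(Dt) = 2√(0.351 × 1030) = 38.03 m.
Argument (x−vt)/(2√(Dt)) = (604 − 666.41)/38.03 = -1.641; ½·erfc(-1.641) = 0.9898.
C = 454 × 0.9898 = 449 mg/L.

449 mg/L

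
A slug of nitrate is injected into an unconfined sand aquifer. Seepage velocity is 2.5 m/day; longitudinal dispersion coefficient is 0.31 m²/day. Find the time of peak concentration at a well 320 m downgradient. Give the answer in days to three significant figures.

128 days

For the 1D instantaneous-source solution, setting ∂C/∂t = 0 at fixed x gives v²t² + 2Dt − x² = 0, so t = (√(D² + v²x²) − D)/v².
√(D² + v²x²) = √(0.31² + 2.5² × 320²) = 800.0; v² = 6.25.
t = (800.0 − 0.31)/6.25 = 128 days (vs. the pure-advection estimate x/v = 128 d).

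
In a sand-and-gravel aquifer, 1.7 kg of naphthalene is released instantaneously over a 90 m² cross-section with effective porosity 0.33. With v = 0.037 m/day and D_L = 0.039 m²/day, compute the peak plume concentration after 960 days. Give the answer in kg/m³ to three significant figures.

The peak of an instantaneous 1D plume sits at x = vt; there the Gaussian factor is 1 and C_max = M/(n_e·A·√(4πDt)), where n_e·A is the pore area the mass is dissolved in.
√(4πDt) = √(4π × 0.039 × 960) = 21.69 m, so C_max = 1.7/(0.33 × 90 × 21.69) = 0.00264 kg/m³.

0.00264 kg/m³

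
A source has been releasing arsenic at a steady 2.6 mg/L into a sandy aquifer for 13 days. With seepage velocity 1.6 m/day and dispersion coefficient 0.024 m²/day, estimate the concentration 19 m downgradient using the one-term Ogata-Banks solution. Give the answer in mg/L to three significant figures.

For a continuous step input, C/C₀ ≈ ½·erfc((x−vt)/(2√(Dt))).
vt = 1.6 × 13 = 20.8 m and 2√(Dt) = 2√(0.024 × 13) = 1.117 m.
Argument (x−vt)/(2√(Dt)) = (19 − 20.8)/1.117 = -1.611; ½·erfc(-1.611) = 0.9886.
C = 2.6 × 0.9886 = 2.57 mg/L.

2.57 mg/L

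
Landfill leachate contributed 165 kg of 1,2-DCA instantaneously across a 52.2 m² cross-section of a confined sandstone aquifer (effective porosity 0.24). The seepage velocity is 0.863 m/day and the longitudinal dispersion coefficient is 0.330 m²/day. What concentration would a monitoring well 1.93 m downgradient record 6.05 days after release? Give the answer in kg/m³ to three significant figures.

For an instantaneous plane source, C(x,t) = M/(n_e·A·√(4πDt)) · exp(−(x−vt)²/(4Dt)), with n_e·A the pore (flow) area.
Plume center vt = 0.863 × 6.05 = 5.22115 m, so the well at 1.93 m is 3.29115 m upgradient of the peak.
√(4πDt) = 5.009 m, giving peak height M/(n_e·A·√(4πDt)) = 165/(0.24 × 52.2 × 5.009) = 2.629 kg/m³.
(x−vt)²/(4Dt) = (-3.29115)²/(4 × 0.330 × 6.05) = 1.356; exp(−1.356) = 0.2577.
C = 2.629 × 0.2577 = 0.677 kg/m³.

0.677 kg/m³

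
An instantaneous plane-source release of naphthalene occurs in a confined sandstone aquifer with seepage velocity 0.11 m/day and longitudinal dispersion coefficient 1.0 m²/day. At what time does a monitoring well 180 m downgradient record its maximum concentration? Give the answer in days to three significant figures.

1560 days

For the 1D instantaneous-source solution, setting ∂C/∂t = 0 at fixed x gives v²t² + 2Dt − x² = 0, so t = (√(D² + v²x²) − D)/v².
√(D² + v²x²) = √(1.0² + 0.11² × 180²) = 19.83; v² = 0.0121.
t = (19.83 − 1.0)/0.0121 = 1560 days (vs. the pure-advection estimate x/v = 1640 d).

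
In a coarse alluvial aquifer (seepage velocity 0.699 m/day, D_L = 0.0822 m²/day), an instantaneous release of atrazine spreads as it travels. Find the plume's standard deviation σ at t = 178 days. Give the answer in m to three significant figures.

Dispersive spreading gives a Gaussian with σ² = 2Dt; advection only shifts the center.
σ = √(2 × 0.0822 × 178) = 5.41 m.

5.41 m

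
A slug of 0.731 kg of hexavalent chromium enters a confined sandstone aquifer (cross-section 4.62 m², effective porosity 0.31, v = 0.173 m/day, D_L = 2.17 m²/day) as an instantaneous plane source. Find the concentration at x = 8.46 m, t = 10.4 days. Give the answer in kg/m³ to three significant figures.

0.0185 kg/m³

For an instantaneous plane source, C(x,t) = M/(n_e·A·√(4πDt)) · exp(−(x−vt)²/(4Dt)), with n_e·A the pore (flow) area.
Plume center vt = 0.173 × 10.4 = 1.7992 m, so the well at 8.46 m is 6.6608 m downgradient of the peak.
√(4πDt) = 16.84 m, giving peak height M/(n_e·A·√(4πDt)) = 0.731/(0.31 × 4.62 × 16.84) = 0.03031 kg/m³.
(x−vt)²/(4Dt) = (6.6608)²/(4 × 2.17 × 10.4) = 0.4915; exp(−0.4915) = 0.6117.
C = 0.03031 × 0.6117 = 0.0185 kg/m³.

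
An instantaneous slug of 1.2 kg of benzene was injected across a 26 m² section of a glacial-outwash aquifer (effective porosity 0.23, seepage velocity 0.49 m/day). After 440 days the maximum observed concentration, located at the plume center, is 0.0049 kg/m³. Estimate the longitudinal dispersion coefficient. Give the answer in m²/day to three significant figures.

At the plume center C_max = M/(n_e·A·√(4πDt)), so D = M²/(4πt·(n_e·A·C_max)²).
n_e·A·C_max = 0.23 × 26 × 0.0049 = 0.02930 kg/m.
D = 1.2²/(4π × 440 × 0.02930²) = 0.303 m²/day.

0.303 m²/day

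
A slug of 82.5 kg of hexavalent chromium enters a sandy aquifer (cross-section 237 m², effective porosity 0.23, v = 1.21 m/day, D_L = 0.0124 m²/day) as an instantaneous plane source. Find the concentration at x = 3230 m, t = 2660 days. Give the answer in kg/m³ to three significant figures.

For an instantaneous plane source, C(x,t) = M/(n_e·A·√(4πDt)) · exp(−(x−vt)²/(4Dt)), with n_e·A the pore (flow) area.
Plume center vt = 1.21 × 2660 = 3218.6 m, so the well at 3230 m is 11.4 m downgradient of the peak.
√(4πDt) = 20.36 m, giving peak height M/(n_e·A·√(4πDt)) = 82.5/(0.23 × 237 × 20.36) = 0.07434 kg/m³.
(x−vt)²/(4Dt) = (11.4)²/(4 × 0.0124 × 2660) = 0.9850; exp(−0.9850) = 0.3734.
C = 0.07434 × 0.3734 = 0.0278 kg/m³.

0.0278 kg/m³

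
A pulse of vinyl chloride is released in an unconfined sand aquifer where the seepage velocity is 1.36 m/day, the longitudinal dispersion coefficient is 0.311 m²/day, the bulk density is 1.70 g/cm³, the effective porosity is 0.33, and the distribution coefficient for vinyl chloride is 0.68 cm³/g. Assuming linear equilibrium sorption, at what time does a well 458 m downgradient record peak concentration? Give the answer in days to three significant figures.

1520 days

Retardation factor R = 1 + ρ_b·K_d/n = 1 + 1.70 × 0.68/0.33 = 4.503.
Sorption retards both mechanisms: v_R = v/R = 0.3020 m/day, D_R = D/R = 0.06907 m²/day.
Peak time from v_R²t² + 2D_R t − x² = 0: t = (√(D_R² + v_R²x²) − D_R)/v_R².
√(D_R² + v_R²x²) = √(0.06907² + 0.3020² × 458²) = 138.3; v_R² = 0.09120.
t = (138.3 − 0.06907)/0.09120 = 1520 days.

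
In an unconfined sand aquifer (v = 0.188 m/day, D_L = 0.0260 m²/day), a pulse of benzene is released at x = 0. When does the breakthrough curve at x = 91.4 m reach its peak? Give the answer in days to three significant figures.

485 days

For the 1D instantaneous-source solution, setting ∂C/∂t = 0 at fixed x gives v²t² + 2Dt − x² = 0, so t = (√(D² + v²x²) − D)/v².
√(D² + v²x²) = √(0.0260² + 0.188² × 91.4²) = 17.18; v² = 0.035344.
t = (17.18 − 0.0260)/0.035344 = 485 days (vs. the pure-advection estimate x/v = 486 d).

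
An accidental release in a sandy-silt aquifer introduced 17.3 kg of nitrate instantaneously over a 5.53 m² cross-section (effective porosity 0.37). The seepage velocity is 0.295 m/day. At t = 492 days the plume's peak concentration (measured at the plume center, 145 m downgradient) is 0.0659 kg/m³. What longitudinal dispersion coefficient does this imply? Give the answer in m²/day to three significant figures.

At the plume center C_max = M/(n_e·A·√(4πDt)), so D = M²/(4πt·(n_e·A·C_max)²).
n_e·A·C_max = 0.37 × 5.53 × 0.0659 = 0.1348 kg/m.
D = 17.3²/(4π × 492 × 0.1348²) = 2.66 m²/day.

2.66 m²/day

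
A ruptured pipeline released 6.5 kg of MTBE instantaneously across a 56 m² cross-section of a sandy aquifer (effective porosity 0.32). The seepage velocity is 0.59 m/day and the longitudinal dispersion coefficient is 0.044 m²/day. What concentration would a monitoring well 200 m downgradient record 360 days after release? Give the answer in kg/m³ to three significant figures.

For an instantaneous plane source, C(x,t) = M/(n_e·A·√(4πDt)) · exp(−(x−vt)²/(4Dt)), with n_e·A the pore (flow) area.
Plume center vt = 0.59 × 360 = 212.4 m, so the well at 200 m is 12.4 m upgradient of the peak.
√(4πDt) = 14.11 m, giving peak height M/(n_e·A·√(4πDt)) = 6.5/(0.32 × 56 × 14.11) = 0.02571 kg/m³.
(x−vt)²/(4Dt) = (-12.4)²/(4 × 0.044 × 360) = 2.427; exp(−2.427) = 0.08830.
C = 0.02571 × 0.08830 = 0.00227 kg/m³.

0.00227 kg/m³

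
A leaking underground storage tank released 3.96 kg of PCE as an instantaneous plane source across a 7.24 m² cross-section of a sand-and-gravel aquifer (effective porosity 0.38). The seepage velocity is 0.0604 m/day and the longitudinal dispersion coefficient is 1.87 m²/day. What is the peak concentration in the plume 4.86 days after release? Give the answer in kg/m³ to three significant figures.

0.135 kg/m³

The peak of an instantaneous 1D plume sits at x = vt; there the Gaussian factor is 1 and C_max = M/(n_e·A·√(4πDt)), where n_e·A is the pore area the mass is dissolved in.
√(4πDt) = √(4π × 1.87 × 4.86) = 10.69 m, so C_max = 3.96/(0.38 × 7.24 × 10.69) = 0.135 kg/m³.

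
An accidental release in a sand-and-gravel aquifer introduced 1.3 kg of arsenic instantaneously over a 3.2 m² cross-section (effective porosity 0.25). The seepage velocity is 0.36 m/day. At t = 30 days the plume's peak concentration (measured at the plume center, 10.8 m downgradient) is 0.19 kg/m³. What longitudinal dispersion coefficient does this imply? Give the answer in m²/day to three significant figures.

0.194 m²/day

At the plume center C_max = M/(n_e·A·√(4πDt)), so D = M²/(4πt·(n_e·A·C_max)²).
n_e·A·C_max = 0.25 × 3.2 × 0.19 = 0.1520 kg/m.
D = 1.3²/(4π × 30 × 0.1520²) = 0.194 m²/day.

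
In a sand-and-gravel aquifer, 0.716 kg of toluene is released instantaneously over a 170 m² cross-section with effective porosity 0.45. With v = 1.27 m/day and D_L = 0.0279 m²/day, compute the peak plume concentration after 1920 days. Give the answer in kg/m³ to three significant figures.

The peak of an instantaneous 1D plume sits at x = vt; there the Gaussian factor is 1 and C_max = M/(n_e·A·√(4πDt)), where n_e·A is the pore area the mass is dissolved in.
√(4πDt) = √(4π × 0.0279 × 1920) = 25.95 m, so C_max = 0.716/(0.45 × 170 × 25.95) = 0.000361 kg/m³.

0.000361 kg/m³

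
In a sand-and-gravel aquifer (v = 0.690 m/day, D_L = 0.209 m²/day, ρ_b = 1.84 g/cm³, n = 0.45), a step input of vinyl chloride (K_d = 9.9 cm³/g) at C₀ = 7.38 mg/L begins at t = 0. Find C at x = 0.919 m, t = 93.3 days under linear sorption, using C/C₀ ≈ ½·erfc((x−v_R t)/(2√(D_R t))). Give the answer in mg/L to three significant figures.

5.48 mg/L

Retardation factor R = 1 + ρ_b·K_d/n = 1 + 1.84 × 9.9/0.45 = 41.48.
Sorption retards both mechanisms: v_R = v/R = 0.01663 m/day, D_R = D/R = 0.005039 m²/day.
v_R·t = 0.01663 × 93.3 = 1.551579 m; 2√(D_R t) = 1.371 m; argument = (0.919 − 1.551579)/1.371 = -0.4614.
C = C₀ × ½·erfc(-0.4614) = 7.38 × 0.7430 = 5.48 mg/L.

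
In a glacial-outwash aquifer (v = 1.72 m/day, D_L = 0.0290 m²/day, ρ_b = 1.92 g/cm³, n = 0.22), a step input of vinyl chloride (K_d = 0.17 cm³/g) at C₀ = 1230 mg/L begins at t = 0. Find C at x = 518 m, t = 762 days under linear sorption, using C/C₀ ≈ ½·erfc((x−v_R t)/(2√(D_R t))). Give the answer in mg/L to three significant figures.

Retardation factor R = 1 + ρ_b·K_d/n = 1 + 1.92 × 0.17/0.22 = 2.484.
Sorption retards both mechanisms: v_R = v/R = 0.6924 m/day, D_R = D/R = 0.01167 m²/day.
v_R·t = 0.6924 × 762 = 527.6088 m; 2√(D_R t) = 5.964 m; argument = (518 − 527.6088)/5.964 = -1.611.
C = C₀ × ½·erfc(-1.611) = 1230 × 0.9886 = 1220 mg/L.

1220 mg/L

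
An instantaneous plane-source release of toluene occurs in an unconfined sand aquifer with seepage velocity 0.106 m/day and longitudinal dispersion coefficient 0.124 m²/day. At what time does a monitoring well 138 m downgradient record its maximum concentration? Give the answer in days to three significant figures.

For the 1D instantaneous-source solution, setting ∂C/∂t = 0 at fixed x gives v²t² + 2Dt − x² = 0, so t = (√(D² + v²x²) − D)/v².
√(D² + v²x²) = √(0.124² + 0.106² × 138²) = 14.63; v² = 0.011236.
t = (14.63 − 0.124)/0.011236 = 1290 days (vs. the pure-advection estimate x/v = 1300 d).

1290 days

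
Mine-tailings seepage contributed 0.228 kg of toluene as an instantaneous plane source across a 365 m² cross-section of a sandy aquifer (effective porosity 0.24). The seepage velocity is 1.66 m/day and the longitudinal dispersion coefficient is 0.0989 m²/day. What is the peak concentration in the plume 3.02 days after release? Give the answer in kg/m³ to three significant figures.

The peak of an instantaneous 1D plume sits at x = vt; there the Gaussian factor is 1 and C_max = M/(n_e·A·√(4πDt)), where n_e·A is the pore area the mass is dissolved in.
√(4πDt) = √(4π × 0.0989 × 3.02) = 1.937 m, so C_max = 0.228/(0.24 × 365 × 1.937) = 0.00134 kg/m³.

0.00134 kg/m³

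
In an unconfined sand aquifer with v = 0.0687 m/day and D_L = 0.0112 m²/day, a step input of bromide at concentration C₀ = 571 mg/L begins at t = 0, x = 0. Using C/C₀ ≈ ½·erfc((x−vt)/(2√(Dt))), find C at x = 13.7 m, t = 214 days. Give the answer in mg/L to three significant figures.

386 mg/L

For a continuous step input, C/C₀ ≈ ½·erfc((x−vt)/(2√(Dt))).
vt = 0.0687 × 214 = 14.7018 m and 2√(Dt) = 2√(0.0112 × 214) = 3.096 m.
Argument (x−vt)/(2√(Dt)) = (13.7 − 14.7018)/3.096 = -0.3236; ½·erfc(-0.3236) = 0.6764.
C = 571 × 0.6764 = 386 mg/L.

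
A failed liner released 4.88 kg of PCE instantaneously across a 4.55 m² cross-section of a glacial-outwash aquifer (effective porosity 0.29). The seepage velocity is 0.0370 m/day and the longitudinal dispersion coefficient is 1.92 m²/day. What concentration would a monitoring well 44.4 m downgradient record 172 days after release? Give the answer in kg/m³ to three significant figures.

0.0192 kg/m³

For an instantaneous plane source, C(x,t) = M/(n_e·A·√(4πDt)) · exp(−(x−vt)²/(4Dt)), with n_e·A the pore (flow) area.
Plume center vt = 0.0370 × 172 = 6.364 m, so the well at 44.4 m is 38.036 m downgradient of the peak.
√(4πDt) = 64.42 m, giving peak height M/(n_e·A·√(4πDt)) = 4.88/(0.29 × 4.55 × 64.42) = 0.05741 kg/m³.
(x−vt)²/(4Dt) = (38.036)²/(4 × 1.92 × 172) = 1.095; exp(−1.095) = 0.3345.
C = 0.05741 × 0.3345 = 0.0192 kg/m³.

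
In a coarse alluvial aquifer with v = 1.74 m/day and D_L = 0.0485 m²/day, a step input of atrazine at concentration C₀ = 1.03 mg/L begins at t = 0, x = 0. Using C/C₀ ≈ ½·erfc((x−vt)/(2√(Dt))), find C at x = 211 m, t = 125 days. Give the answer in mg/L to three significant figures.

0.998 mg/L

For a continuous step input, C/C₀ ≈ ½·erfc((x−vt)/(2√(Dt))).
vt = 1.74 × 125 = 217.5 m and 2√(Dt) = 2√(0.0485 × 125) = 4.924 m.
Argument (x−vt)/(2√(Dt)) = (211 − 217.5)/4.924 = -1.320; ½·erfc(-1.320) = 0.9690.
C = 1.03 × 0.9690 = 0.998 mg/L.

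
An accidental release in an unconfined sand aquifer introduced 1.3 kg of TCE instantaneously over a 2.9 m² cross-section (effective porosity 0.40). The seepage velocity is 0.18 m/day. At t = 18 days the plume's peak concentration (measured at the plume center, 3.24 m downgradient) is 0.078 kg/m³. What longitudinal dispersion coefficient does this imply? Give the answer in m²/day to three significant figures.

0.913 m²/day

At the plume center C_max = M/(n_e·A·√(4πDt)), so D = M²/(4πt·(n_e·A·C_max)²).
n_e·A·C_max = 0.40 × 2.9 × 0.078 = 0.09048 kg/m.
D = 1.3²/(4π × 18 × 0.09048²) = 0.913 m²/day.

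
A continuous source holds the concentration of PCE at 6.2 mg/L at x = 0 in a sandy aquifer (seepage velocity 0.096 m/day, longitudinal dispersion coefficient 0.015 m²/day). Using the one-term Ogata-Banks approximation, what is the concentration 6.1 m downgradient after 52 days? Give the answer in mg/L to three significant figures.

For a continuous step input, C/C₀ ≈ ½·erfc((x−vt)/(2√(Dt))).
vt = 0.096 × 52 = 4.992 m and 2√(Dt) = 2√(0.015 × 52) = 1.766 m.
Argument (x−vt)/(2√(Dt)) = (6.1 − 4.992)/1.766 = 0.6274; ½·erfc(0.6274) = 0.1875.
C = 6.2 × 0.1875 = 1.16 mg/L.

1.16 mg/L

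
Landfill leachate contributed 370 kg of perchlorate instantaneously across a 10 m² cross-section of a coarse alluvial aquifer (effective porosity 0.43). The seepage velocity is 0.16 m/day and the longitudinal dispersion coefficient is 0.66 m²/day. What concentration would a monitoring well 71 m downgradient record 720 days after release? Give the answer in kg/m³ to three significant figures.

For an instantaneous plane source, C(x,t) = M/(n_e·A·√(4πDt)) · exp(−(x−vt)²/(4Dt)), with n_e·A the pore (flow) area.
Plume center vt = 0.16 × 720 = 115.2 m, so the well at 71 m is 44.2 m upgradient of the peak.
√(4πDt) = 77.28 m, giving peak height M/(n_e·A·√(4πDt)) = 370/(0.43 × 10 × 77.28) = 1.113 kg/m³.
(x−vt)²/(4Dt) = (-44.2)²/(4 × 0.66 × 720) = 1.028; exp(−1.028) = 0.3577.
C = 1.113 × 0.3577 = 0.398 kg/m³.

0.398 kg/m³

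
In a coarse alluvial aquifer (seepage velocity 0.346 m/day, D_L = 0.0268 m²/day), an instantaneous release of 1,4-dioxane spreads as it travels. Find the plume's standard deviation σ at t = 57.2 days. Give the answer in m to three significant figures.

1.75 m

Dispersive spreading gives a Gaussian with σ² = 2Dt; advection only shifts the center.
σ = √(2 × 0.0268 × 57.2) = 1.75 m.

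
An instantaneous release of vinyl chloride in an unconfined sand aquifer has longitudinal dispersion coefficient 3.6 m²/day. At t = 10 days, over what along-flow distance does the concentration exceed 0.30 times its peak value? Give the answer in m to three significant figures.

The plume is Gaussian with σ = √(2Dt) = √(2 × 3.6 × 10) = 8.485 m.
C/C_peak = exp(−Δx²/(2σ²)) = 0.30 ⇒ Δx = σ·√(−2 ln 0.30) = 8.485 × 1.552 = 13.17 m.
Width = 2Δx = 26.3 m.

26.3 m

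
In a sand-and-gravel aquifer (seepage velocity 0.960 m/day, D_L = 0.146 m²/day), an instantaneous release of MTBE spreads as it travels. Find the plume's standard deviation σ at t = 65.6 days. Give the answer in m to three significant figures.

4.38 m

Dispersive spreading gives a Gaussian with σ² = 2Dt; advection only shifts the center.
σ = √(2 × 0.146 × 65.6) = 4.38 m.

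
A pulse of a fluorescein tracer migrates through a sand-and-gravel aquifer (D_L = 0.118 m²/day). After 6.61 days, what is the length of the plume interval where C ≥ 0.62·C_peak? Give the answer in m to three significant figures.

2.44 m

The plume is Gaussian with σ = √(2Dt) = √(2 × 0.118 × 6.61) = 1.249 m.
C/C_peak = exp(−Δx²/(2σ²)) = 0.62 ⇒ Δx = σ·√(−2 ln 0.62) = 1.249 × 0.9778 = 1.221 m.
Width = 2Δx = 2.44 m.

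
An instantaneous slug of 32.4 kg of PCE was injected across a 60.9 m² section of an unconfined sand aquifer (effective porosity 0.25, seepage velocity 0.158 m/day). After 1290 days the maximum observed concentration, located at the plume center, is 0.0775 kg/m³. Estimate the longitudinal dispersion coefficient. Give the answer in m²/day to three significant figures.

0.0465 m²/day

At the plume center C_max = M/(n_e·A·√(4πDt)), so D = M²/(4πt·(n_e·A·C_max)²).
n_e·A·C_max = 0.25 × 60.9 × 0.0775 = 1.180 kg/m.
D = 32.4²/(4π × 1290 × 1.180²) = 0.0465 m²/day.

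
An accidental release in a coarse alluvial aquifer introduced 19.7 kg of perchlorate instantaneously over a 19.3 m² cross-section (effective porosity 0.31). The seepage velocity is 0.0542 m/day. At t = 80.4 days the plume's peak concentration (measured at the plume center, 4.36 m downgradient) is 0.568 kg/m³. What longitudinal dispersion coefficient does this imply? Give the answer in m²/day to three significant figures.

At the plume center C_max = M/(n_e·A·√(4πDt)), so D = M²/(4πt·(n_e·A·C_max)²).
n_e·A·C_max = 0.31 × 19.3 × 0.568 = 3.398 kg/m.
D = 19.7²/(4π × 80.4 × 3.398²) = 0.0333 m²/day.

0.0333 m²/day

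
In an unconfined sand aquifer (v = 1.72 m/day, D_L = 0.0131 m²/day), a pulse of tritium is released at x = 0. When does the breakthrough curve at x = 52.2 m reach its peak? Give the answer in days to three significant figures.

30.3 days

For the 1D instantaneous-source solution, setting ∂C/∂t = 0 at fixed x gives v²t² + 2Dt − x² = 0, so t = (√(D² + v²x²) − D)/v².
√(D² + v²x²) = √(0.0131² + 1.72² × 52.2²) = 89.78; v² = 2.9584.
t = (89.78 − 0.0131)/2.9584 = 30.3 days (vs. the pure-advection estimate x/v = 30.3 d).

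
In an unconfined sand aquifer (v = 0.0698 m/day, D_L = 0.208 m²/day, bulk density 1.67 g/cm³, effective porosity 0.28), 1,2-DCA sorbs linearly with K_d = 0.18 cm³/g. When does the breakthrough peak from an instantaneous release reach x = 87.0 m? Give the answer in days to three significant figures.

2500 days

Retardation factor R = 1 + ρ_b·K_d/n = 1 + 1.67 × 0.18/0.28 = 2.074.
Sorption retards both mechanisms: v_R = v/R = 0.03365 m/day, D_R = D/R = 0.1003 m²/day.
Peak time from v_R²t² + 2D_R t − x² = 0: t = (√(D_R² + v_R²x²) − D_R)/v_R².
√(D_R² + v_R²x²) = √(0.1003² + 0.03365² × 87.0²) = 2.929; v_R² = 0.001132.
t = (2.929 − 0.1003)/0.001132 = 2500 days.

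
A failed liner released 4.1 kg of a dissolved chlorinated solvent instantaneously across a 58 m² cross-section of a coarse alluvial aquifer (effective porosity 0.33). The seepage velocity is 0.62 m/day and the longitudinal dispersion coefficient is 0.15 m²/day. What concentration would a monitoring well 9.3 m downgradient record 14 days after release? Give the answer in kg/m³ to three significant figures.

For an instantaneous plane source, C(x,t) = M/(n_e·A·√(4πDt)) · exp(−(x−vt)²/(4Dt)), with n_e·A the pore (flow) area.
Plume center vt = 0.62 × 14 = 8.68 m, so the well at 9.3 m is 0.62 m downgradient of the peak.
√(4πDt) = 5.137 m, giving peak height M/(n_e·A·√(4πDt)) = 4.1/(0.33 × 58 × 5.137) = 0.04170 kg/m³.
(x−vt)²/(4Dt) = (0.62)²/(4 × 0.15 × 14) = 0.04576; exp(−0.04576) = 0.9553.
C = 0.04170 × 0.9553 = 0.0398 kg/m³.

0.0398 kg/m³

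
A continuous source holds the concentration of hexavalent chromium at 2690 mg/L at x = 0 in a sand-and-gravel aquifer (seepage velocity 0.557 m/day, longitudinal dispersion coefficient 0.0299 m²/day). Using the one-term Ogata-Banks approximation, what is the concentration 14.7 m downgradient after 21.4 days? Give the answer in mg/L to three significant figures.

18.8 mg/L

For a continuous step input, C/C₀ ≈ ½·erfc((x−vt)/(2√(Dt))).
vt = 0.557 × 21.4 = 11.9198 m and 2√(Dt) = 2√(0.0299 × 21.4) = 1.600 m.
Argument (x−vt)/(2√(Dt)) = (14.7 − 11.9198)/1.600 = 1.738; ½·erfc(1.738) = 0.006988.
C = 2690 × 0.006988 = 18.8 mg/L.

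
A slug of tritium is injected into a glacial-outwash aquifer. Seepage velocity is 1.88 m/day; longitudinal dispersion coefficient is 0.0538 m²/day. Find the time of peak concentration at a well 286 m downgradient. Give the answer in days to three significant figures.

152 days

For the 1D instantaneous-source solution, setting ∂C/∂t = 0 at fixed x gives v²t² + 2Dt − x² = 0, so t = (√(D² + v²x²) − D)/v².
√(D² + v²x²) = √(0.0538² + 1.88² × 286²) = 537.7; v² = 3.5344.
t = (537.7 − 0.0538)/3.5344 = 152 days (vs. the pure-advection estimate x/v = 152 d).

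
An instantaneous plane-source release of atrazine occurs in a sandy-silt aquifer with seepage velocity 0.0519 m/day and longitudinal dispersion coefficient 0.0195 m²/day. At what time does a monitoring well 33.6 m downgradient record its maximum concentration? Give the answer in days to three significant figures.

For the 1D instantaneous-source solution, setting ∂C/∂t = 0 at fixed x gives v²t² + 2Dt − x² = 0, so t = (√(D² + v²x²) − D)/v².
√(D² + v²x²) = √(0.0195² + 0.0519² × 33.6²) = 1.744; v² = 0.00269361.
t = (1.744 − 0.0195)/0.00269361 = 640 days (vs. the pure-advection estimate x/v = 647 d).

640 days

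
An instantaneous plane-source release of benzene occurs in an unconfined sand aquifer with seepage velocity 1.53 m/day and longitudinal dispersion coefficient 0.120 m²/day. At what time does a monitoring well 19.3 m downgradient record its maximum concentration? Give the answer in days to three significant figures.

12.6 days

For the 1D instantaneous-source solution, setting ∂C/∂t = 0 at fixed x gives v²t² + 2Dt − x² = 0, so t = (√(D² + v²x²) − D)/v².
√(D² + v²x²) = √(0.120² + 1.53² × 19.3²) = 29.53; v² = 2.3409.
t = (29.53 − 0.120)/2.3409 = 12.6 days (vs. the pure-advection estimate x/v = 12.6 d).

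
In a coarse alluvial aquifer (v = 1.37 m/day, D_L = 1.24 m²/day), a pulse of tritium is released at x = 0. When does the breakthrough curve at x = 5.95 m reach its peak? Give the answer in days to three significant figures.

For the 1D instantaneous-source solution, setting ∂C/∂t = 0 at fixed x gives v²t² + 2Dt − x² = 0, so t = (√(D² + v²x²) − D)/v².
√(D² + v²x²) = √(1.24² + 1.37² × 5.95²) = 8.245; v² = 1.8769.
t = (8.245 − 1.24)/1.8769 = 3.73 days (vs. the pure-advection estimate x/v = 4.34 d).

3.73 days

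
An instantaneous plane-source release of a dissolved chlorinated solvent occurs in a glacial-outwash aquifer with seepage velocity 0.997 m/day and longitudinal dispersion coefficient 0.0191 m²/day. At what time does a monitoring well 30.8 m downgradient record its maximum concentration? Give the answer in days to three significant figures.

For the 1D instantaneous-source solution, setting ∂C/∂t = 0 at fixed x gives v²t² + 2Dt − x² = 0, so t = (√(D² + v²x²) − D)/v².
√(D² + v²x²) = √(0.0191² + 0.997² × 30.8²) = 30.71; v² = 0.994009.
t = (30.71 − 0.0191)/0.994009 = 30.9 days (vs. the pure-advection estimate x/v = 30.9 d).

30.9 days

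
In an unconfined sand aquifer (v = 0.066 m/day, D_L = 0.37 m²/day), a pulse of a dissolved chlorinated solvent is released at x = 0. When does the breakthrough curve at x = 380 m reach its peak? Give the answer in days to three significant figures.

For the 1D instantaneous-source solution, setting ∂C/∂t = 0 at fixed x gives v²t² + 2Dt − x² = 0, so t = (√(D² + v²x²) − D)/v².
√(D² + v²x²) = √(0.37² + 0.066² × 380²) = 25.08; v² = 0.004356.
t = (25.08 − 0.37)/0.004356 = 5670 days (vs. the pure-advection estimate x/v = 5760 d).

5670 days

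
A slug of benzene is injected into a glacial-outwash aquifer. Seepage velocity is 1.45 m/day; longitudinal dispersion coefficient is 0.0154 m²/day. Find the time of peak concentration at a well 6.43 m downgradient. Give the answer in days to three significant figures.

4.43 days

For the 1D instantaneous-source solution, setting ∂C/∂t = 0 at fixed x gives v²t² + 2Dt − x² = 0, so t = (√(D² + v²x²) − D)/v².
√(D² + v²x²) = √(0.0154² + 1.45² × 6.43²) = 9.324; v² = 2.1025.
t = (9.324 − 0.0154)/2.1025 = 4.43 days (vs. the pure-advection estimate x/v = 4.43 d).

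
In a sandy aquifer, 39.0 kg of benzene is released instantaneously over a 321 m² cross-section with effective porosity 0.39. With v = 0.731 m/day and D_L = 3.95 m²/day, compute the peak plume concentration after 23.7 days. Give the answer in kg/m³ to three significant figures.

0.00908 kg/m³

The peak of an instantaneous 1D plume sits at x = vt; there the Gaussian factor is 1 and C_max = M/(n_e·A·√(4πDt)), where n_e·A is the pore area the mass is dissolved in.
√(4πDt) = √(4π × 3.95 × 23.7) = 34.30 m, so C_max = 39.0/(0.39 × 321 × 34.30) = 0.00908 kg/m³.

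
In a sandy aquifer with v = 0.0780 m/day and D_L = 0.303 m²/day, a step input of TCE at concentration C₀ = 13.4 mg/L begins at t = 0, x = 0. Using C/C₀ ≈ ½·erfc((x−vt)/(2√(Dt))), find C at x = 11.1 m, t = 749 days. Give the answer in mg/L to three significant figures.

For a continuous step input, C/C₀ ≈ ½·erfc((x−vt)/(2√(Dt))).
vt = 0.0780 × 749 = 58.422 m and 2√(Dt) = 2√(0.303 × 749) = 30.13 m.
Argument (x−vt)/(2√(Dt)) = (11.1 − 58.422)/30.13 = -1.571; ½·erfc(-1.571) = 0.9868.
C = 13.4 × 0.9868 = 13.2 mg/L.

13.2 mg/L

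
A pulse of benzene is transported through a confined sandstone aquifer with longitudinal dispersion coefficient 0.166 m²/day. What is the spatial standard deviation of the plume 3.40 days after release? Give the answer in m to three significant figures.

Dispersive spreading gives a Gaussian with σ² = 2Dt; advection only shifts the center.
σ = √(2 × 0.166 × 3.40) = 1.06 m.

1.06 m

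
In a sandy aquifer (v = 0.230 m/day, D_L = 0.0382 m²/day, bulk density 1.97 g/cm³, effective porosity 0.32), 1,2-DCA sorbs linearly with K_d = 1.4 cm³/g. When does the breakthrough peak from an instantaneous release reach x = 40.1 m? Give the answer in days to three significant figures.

Retardation factor R = 1 + ρ_b·K_d/n = 1 + 1.97 × 1.4/0.32 = 9.619.
Sorption retards both mechanisms: v_R = v/R = 0.02391 m/day, D_R = D/R = 0.003971 m²/day.
Peak time from v_R²t² + 2D_R t − x² = 0: t = (√(D_R² + v_R²x²) − D_R)/v_R².
√(D_R² + v_R²x²) = √(0.003971² + 0.02391² × 40.1²) = 0.9588; v_R² = 0.0005717.
t = (0.9588 − 0.003971)/0.0005717 = 1670 days.

1670 days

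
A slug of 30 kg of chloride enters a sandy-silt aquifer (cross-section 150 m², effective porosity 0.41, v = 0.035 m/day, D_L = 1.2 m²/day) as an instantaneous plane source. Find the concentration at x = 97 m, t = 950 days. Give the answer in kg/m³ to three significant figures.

For an instantaneous plane source, C(x,t) = M/(n_e·A·√(4πDt)) · exp(−(x−vt)²/(4Dt)), with n_e·A the pore (flow) area.
Plume center vt = 0.035 × 950 = 33.25 m, so the well at 97 m is 63.75 m downgradient of the peak.
√(4πDt) = 119.7 m, giving peak height M/(n_e·A·√(4πDt)) = 30/(0.41 × 150 × 119.7) = 0.004075 kg/m³.
(x−vt)²/(4Dt) = (63.75)²/(4 × 1.2 × 950) = 0.8912; exp(−0.8912) = 0.4102.
C = 0.004075 × 0.4102 = 0.00167 kg/m³.

0.00167 kg/m³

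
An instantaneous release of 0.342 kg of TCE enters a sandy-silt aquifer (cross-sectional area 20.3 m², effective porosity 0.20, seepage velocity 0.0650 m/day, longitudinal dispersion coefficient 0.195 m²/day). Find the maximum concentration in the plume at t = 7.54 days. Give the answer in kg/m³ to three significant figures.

0.0196 kg/m³

The peak of an instantaneous 1D plume sits at x = vt; there the Gaussian factor is 1 and C_max = M/(n_e·A·√(4πDt)), where n_e·A is the pore area the mass is dissolved in.
√(4πDt) = √(4π × 0.195 × 7.54) = 4.298 m, so C_max = 0.342/(0.20 × 20.3 × 4.298) = 0.0196 kg/m³.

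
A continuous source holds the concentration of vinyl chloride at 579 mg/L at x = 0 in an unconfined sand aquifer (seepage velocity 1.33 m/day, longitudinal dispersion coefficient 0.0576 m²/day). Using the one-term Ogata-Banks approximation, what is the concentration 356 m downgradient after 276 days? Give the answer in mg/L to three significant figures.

565 mg/L

For a continuous step input, C/C₀ ≈ ½·erfc((x−vt)/(2√(Dt))).
vt = 1.33 × 276 = 367.08 m and 2√(Dt) = 2√(0.0576 × 276) = 7.974 m.
Argument (x−vt)/(2√(Dt)) = (356 − 367.08)/7.974 = -1.390; ½·erfc(-1.390) = 0.9753.
C = 579 × 0.9753 = 565 mg/L.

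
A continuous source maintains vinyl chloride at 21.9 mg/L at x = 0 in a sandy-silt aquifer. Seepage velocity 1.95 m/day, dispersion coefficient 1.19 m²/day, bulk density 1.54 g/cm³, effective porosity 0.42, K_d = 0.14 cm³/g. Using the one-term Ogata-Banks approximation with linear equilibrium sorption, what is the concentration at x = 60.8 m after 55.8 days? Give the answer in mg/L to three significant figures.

Retardation factor R = 1 + ρ_b·K_d/n = 1 + 1.54 × 0.14/0.42 = 1.513.
Sorption retards both mechanisms: v_R = v/R = 1.289 m/day, D_R = D/R = 0.7865 m²/day.
v_R·t = 1.289 × 55.8 = 71.9262 m; 2√(D_R t) = 13.25 m; argument = (60.8 − 71.9262)/13.25 = -0.8397.
C = C₀ × ½·erfc(-0.8397) = 21.9 × 0.8825 = 19.3 mg/L.

19.3 mg/L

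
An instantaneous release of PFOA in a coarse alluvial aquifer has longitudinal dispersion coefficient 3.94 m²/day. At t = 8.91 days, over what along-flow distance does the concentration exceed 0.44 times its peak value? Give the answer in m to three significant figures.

21.5 m

The plume is Gaussian with σ = √(2Dt) = √(2 × 3.94 × 8.91) = 8.379 m.
C/C_peak = exp(−Δx²/(2σ²)) = 0.44 ⇒ Δx = σ·√(−2 ln 0.44) = 8.379 × 1.281 = 10.73 m.
Width = 2Δx = 21.5 m.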